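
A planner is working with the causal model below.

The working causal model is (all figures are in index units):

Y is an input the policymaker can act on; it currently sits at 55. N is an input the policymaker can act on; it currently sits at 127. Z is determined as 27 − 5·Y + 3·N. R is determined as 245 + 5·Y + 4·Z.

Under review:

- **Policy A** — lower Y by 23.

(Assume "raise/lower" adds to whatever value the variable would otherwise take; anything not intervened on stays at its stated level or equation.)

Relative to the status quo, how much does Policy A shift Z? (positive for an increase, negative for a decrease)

115

Baseline:
  Y = 55
  N = 127
  Z = 27 − 5·55 + 3·127 = 133
Policy A (Y − 23):
  Y = 55 − 23 = 32
  N = 127
  Z = 27 − 5·32 + 3·127 = 248
Change in Z: 248 − 133 = 115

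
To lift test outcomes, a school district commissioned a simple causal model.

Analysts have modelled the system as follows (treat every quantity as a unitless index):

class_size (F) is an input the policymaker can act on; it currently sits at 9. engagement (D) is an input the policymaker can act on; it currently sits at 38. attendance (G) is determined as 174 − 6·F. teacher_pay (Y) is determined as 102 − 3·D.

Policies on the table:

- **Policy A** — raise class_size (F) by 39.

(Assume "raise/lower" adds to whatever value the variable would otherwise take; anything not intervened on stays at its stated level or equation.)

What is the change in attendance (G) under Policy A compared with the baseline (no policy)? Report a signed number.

-234

Baseline:
  F = 9
  G = 174 − 6·9 = 120
Policy A (F + 39):
  F = 9 + 39 = 48
  G = 174 − 6·48 = -114
Change in G: -114 − 120 = -234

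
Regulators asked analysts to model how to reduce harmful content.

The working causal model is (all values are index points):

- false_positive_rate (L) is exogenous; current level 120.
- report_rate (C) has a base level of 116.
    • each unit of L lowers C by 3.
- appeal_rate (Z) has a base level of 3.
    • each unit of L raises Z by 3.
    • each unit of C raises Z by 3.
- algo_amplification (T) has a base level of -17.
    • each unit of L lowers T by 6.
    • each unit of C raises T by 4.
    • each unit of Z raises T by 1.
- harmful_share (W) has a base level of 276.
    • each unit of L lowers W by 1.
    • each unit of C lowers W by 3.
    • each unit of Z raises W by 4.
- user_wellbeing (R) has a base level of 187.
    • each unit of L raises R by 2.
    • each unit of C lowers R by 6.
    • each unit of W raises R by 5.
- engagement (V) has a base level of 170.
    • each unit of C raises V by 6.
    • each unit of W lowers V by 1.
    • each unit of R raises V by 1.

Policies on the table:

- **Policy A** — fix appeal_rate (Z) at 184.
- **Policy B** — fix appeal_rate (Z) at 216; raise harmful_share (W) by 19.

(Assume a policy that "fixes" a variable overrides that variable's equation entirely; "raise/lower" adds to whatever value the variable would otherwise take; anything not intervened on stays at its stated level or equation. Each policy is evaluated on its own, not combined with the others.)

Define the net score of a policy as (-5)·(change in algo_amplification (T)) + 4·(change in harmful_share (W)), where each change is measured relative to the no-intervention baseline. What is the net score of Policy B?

Baseline:
  L = 120
  C = 116 − 3·120 = -244
  Z = 3 + 3·120 + 3·(-244) = -369
  T = -17 − 6·120 + 4·(-244) + (-369) = -2082
  W = 276 − 120 − 3·(-244) + 4·(-369) = -588
Policy B (Z := 216, W + 19):
  L = 120
  C = 116 − 3·120 = -244
  Z = 216
  T = -17 − 6·120 + 4·(-244) + 216 = -1497
  W = 276 − 120 − 3·(-244) + 4·216 (+19 from intervention) = 1771
ΔT = -1497 − (-2082) = 585; ΔW = 1771 − (-588) = 2359
Score = (-5)·585 + 4·2359 = 6511

6511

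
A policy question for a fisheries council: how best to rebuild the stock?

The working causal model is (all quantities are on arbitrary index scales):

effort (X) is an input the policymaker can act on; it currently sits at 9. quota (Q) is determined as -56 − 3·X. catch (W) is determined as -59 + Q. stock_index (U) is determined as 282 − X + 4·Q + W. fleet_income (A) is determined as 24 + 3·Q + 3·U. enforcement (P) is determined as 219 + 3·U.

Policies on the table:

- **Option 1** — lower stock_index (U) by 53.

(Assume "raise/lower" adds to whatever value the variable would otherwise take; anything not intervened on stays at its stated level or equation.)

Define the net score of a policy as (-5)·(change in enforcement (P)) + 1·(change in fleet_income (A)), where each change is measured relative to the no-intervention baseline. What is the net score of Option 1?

636

Baseline:
  X = 9
  Q = -56 − 3·9 = -83
  W = -59 + (-83) = -142
  U = 282 − 9 + 4·(-83) + (-142) = -201
  A = 24 + 3·(-83) + 3·(-201) = -828
  P = 219 + 3·(-201) = -384
Option 1 (U − 53):
  X = 9
  Q = -56 − 3·9 = -83
  W = -59 + (-83) = -142
  U = 282 − 9 + 4·(-83) + (-142) (−53 from intervention) = -254
  A = 24 + 3·(-83) + 3·(-254) = -987
  P = 219 + 3·(-254) = -543
ΔP = -543 − (-384) = -159; ΔA = -987 − (-828) = -159
Score = (-5)·(-159) + 1·(-159) = 636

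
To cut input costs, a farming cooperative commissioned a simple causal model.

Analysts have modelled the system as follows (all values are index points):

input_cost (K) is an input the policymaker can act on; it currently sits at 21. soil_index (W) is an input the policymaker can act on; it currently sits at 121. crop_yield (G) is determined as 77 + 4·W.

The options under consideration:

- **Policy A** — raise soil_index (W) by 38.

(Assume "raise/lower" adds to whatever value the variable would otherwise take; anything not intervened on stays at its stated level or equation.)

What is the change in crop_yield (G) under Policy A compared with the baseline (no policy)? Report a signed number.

Baseline:
  W = 121
  G = 77 + 4·121 = 561
Policy A (W + 38):
  W = 121 + 38 = 159
  G = 77 + 4·159 = 713
Change in G: 713 − 561 = 152

152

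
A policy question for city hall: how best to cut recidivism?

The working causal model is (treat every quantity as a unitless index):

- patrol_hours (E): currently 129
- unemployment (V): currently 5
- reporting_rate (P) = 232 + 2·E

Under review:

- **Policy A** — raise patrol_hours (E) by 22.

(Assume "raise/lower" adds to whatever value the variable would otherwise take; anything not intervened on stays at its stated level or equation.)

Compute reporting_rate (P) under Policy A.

Policy A (E + 22):
  E = 129 + 22 = 151
  P = 232 + 2·151 = 534

534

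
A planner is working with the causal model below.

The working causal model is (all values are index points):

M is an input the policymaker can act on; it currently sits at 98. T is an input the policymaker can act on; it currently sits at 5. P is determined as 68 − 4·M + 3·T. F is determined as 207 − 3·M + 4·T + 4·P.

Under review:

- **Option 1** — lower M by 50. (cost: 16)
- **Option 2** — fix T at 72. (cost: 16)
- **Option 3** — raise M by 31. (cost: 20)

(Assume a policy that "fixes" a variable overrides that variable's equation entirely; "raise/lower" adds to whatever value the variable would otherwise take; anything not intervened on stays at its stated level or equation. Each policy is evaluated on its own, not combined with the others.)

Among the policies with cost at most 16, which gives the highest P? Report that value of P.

-108

Option 1 (M − 50):
  M = 98 − 50 = 48
  T = 5
  P = 68 − 4·48 + 3·5 = -109
Option 2 (T := 72):
  M = 98
  T = 72
  P = 68 − 4·98 + 3·72 = -108
Comparing — Option 1: P=-109, Option 2: P=-108. Highest is -108 (Option 2).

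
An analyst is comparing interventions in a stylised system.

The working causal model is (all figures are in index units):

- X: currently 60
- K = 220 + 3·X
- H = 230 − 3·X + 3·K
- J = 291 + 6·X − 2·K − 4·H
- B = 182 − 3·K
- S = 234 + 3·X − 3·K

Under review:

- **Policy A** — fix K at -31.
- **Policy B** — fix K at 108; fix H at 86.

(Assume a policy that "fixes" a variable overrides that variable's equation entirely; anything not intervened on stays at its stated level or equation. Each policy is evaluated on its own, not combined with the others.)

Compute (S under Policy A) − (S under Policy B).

Policy A (K := -31):
  X = 60
  K = -31
  S = 234 + 3·60 − 3·(-31) = 507
Policy B (K := 108, H := 86):
  X = 60
  K = 108
  S = 234 + 3·60 − 3·108 = 90
S: 507 − 90 = 417

417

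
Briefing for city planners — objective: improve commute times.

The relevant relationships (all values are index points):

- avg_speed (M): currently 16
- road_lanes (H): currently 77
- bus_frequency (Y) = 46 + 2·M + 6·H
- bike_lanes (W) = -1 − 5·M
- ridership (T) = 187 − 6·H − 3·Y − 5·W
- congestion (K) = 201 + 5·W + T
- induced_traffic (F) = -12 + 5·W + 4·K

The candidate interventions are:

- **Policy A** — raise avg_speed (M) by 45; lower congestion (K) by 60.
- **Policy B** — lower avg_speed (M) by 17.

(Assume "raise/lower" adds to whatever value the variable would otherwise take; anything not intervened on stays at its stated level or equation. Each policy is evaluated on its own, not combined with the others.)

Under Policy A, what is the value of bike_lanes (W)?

-306

Policy A (M + 45, K − 60):
  M = 16 + 45 = 61
  W = -1 − 5·61 = -306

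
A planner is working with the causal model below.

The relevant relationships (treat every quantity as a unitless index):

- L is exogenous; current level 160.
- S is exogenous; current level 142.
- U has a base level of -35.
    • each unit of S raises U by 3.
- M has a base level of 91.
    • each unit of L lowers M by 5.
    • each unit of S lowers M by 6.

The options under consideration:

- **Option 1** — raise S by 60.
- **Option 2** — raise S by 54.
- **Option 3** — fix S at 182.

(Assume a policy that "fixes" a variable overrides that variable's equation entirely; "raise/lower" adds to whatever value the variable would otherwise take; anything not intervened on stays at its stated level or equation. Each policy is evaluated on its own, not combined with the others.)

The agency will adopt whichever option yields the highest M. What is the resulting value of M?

-1801

Option 1 (S + 60):
  L = 160
  S = 142 + 60 = 202
  M = 91 − 5·160 − 6·202 = -1921
Option 2 (S + 54):
  L = 160
  S = 142 + 54 = 196
  M = 91 − 5·160 − 6·196 = -1885
Option 3 (S := 182):
  L = 160
  S = 182
  M = 91 − 5·160 − 6·182 = -1801
Comparing — Option 1: M=-1921, Option 2: M=-1885, Option 3: M=-1801. Highest is -1801 (Option 3).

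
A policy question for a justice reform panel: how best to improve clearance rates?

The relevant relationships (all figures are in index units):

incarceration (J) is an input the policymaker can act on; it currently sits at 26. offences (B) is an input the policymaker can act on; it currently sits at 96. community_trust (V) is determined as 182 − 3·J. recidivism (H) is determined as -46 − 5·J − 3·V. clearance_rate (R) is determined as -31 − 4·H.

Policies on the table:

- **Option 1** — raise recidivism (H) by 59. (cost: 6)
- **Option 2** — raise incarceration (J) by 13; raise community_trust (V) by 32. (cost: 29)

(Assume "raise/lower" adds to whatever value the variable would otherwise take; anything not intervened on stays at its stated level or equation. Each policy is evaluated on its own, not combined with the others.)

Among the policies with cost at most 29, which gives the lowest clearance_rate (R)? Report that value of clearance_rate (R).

Option 1 (H + 59):
  J = 26
  V = 182 − 3·26 = 104
  H = -46 − 5·26 − 3·104 (+59 from intervention) = -429
  R = -31 − 4·(-429) = 1685
Option 2 (J + 13, V + 32):
  J = 26 + 13 = 39
  V = 182 − 3·39 (+32 from intervention) = 97
  H = -46 − 5·39 − 3·97 = -532
  R = -31 − 4·(-532) = 2097
Comparing — Option 1: R=1685, Option 2: R=2097. Lowest is 1685 (Option 1).

1685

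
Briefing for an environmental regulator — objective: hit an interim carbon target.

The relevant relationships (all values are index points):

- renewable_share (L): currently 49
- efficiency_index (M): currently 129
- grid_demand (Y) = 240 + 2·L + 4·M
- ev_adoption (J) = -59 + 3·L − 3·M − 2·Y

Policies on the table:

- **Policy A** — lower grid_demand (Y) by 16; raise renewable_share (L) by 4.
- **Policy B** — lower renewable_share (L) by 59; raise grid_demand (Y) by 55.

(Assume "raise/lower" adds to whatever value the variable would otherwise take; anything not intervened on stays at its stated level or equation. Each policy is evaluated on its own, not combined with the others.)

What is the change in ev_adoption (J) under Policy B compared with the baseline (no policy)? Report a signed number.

Baseline:
  L = 49
  M = 129
  Y = 240 + 2·49 + 4·129 = 854
  J = -59 + 3·49 − 3·129 − 2·854 = -2007
Policy B (L − 59, Y + 55):
  L = 49 − 59 = -10
  M = 129
  Y = 240 + 2·(-10) + 4·129 (+55 from intervention) = 791
  J = -59 + 3·(-10) − 3·129 − 2·791 = -2058
Change in J: -2058 − (-2007) = -51

-51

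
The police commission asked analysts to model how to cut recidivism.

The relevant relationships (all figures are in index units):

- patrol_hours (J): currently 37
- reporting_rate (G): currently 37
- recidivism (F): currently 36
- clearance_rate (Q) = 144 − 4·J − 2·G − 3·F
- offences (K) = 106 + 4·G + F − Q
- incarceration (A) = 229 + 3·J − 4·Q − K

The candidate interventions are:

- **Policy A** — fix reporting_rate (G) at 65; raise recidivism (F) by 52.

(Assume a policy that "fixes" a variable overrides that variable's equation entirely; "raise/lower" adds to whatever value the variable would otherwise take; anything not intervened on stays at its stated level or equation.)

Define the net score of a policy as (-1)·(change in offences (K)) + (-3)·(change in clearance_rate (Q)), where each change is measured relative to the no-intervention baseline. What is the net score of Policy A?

Baseline:
  J = 37
  G = 37
  F = 36
  Q = 144 − 4·37 − 2·37 − 3·36 = -186
  K = 106 + 4·37 + 36 − (-186) = 476
Policy A (G := 65, F + 52):
  J = 37
  G = 65
  F = 36 + 52 = 88
  Q = 144 − 4·37 − 2·65 − 3·88 = -398
  K = 106 + 4·65 + 88 − (-398) = 852
ΔK = 852 − 476 = 376; ΔQ = -398 − (-186) = -212
Score = (-1)·376 + (-3)·(-212) = 260

260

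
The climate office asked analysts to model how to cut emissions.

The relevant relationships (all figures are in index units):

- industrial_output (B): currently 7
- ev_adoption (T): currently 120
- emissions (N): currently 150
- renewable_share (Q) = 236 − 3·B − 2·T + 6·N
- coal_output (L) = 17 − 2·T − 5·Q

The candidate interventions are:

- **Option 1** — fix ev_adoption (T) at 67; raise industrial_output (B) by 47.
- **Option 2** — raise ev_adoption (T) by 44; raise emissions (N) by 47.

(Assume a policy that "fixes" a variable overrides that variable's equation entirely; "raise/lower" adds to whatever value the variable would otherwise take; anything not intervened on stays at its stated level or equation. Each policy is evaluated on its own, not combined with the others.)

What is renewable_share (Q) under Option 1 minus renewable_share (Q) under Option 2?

Option 1 (T := 67, B + 47):
  B = 7 + 47 = 54
  T = 67
  N = 150
  Q = 236 − 3·54 − 2·67 + 6·150 = 840
Option 2 (T + 44, N + 47):
  B = 7
  T = 120 + 44 = 164
  N = 150 + 47 = 197
  Q = 236 − 3·7 − 2·164 + 6·197 = 1069
Q: 840 − 1069 = -229

-229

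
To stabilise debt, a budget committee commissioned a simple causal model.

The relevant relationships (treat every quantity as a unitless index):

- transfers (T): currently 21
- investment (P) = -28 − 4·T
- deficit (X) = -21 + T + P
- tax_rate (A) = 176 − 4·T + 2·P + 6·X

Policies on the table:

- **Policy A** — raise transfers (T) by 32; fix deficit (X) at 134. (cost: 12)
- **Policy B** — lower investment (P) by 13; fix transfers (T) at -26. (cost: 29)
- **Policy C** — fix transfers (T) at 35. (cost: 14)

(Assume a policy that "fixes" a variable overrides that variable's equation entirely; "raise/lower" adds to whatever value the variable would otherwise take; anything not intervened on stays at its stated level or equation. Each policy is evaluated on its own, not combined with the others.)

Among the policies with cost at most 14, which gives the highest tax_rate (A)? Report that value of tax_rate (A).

Policy A (T + 32, X := 134):
  T = 21 + 32 = 53
  P = -28 − 4·53 = -240
  X = 134
  A = 176 − 4·53 + 2·(-240) + 6·134 = 288
Policy C (T := 35):
  T = 35
  P = -28 − 4·35 = -168
  X = -21 + 35 + (-168) = -154
  A = 176 − 4·35 + 2·(-168) + 6·(-154) = -1224
Comparing — Policy A: A=288, Policy C: A=-1224. Highest is 288 (Policy A).

288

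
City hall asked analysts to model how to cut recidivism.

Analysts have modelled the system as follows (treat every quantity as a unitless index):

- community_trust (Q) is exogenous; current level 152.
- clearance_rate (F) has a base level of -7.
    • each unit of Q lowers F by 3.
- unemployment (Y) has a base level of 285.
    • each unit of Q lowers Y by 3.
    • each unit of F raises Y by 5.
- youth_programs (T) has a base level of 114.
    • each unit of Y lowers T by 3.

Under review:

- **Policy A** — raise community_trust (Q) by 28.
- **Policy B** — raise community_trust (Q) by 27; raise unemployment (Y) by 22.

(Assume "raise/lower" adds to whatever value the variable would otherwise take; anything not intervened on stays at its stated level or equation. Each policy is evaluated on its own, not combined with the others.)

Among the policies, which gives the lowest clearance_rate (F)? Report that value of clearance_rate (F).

Policy A (Q + 28):
  Q = 152 + 28 = 180
  F = -7 − 3·180 = -547
Policy B (Q + 27, Y + 22):
  Q = 152 + 27 = 179
  F = -7 − 3·179 = -544
Comparing — Policy A: F=-547, Policy B: F=-544. Lowest is -547 (Policy A).

-547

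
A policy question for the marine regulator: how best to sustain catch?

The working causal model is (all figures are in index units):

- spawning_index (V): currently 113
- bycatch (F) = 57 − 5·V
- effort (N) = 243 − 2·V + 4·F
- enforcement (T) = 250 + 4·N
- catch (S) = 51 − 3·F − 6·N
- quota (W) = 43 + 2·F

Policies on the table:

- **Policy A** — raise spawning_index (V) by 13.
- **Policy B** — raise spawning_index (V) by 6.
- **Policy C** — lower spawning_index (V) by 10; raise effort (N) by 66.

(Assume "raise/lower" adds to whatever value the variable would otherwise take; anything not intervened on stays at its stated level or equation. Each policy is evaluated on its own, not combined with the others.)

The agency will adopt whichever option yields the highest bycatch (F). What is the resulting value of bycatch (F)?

-458

Policy A (V + 13):
  V = 113 + 13 = 126
  F = 57 − 5·126 = -573
Policy B (V + 6):
  V = 113 + 6 = 119
  F = 57 − 5·119 = -538
Policy C (V − 10, N + 66):
  V = 113 − 10 = 103
  F = 57 − 5·103 = -458
Comparing — Policy A: F=-573, Policy B: F=-538, Policy C: F=-458. Highest is -458 (Policy C).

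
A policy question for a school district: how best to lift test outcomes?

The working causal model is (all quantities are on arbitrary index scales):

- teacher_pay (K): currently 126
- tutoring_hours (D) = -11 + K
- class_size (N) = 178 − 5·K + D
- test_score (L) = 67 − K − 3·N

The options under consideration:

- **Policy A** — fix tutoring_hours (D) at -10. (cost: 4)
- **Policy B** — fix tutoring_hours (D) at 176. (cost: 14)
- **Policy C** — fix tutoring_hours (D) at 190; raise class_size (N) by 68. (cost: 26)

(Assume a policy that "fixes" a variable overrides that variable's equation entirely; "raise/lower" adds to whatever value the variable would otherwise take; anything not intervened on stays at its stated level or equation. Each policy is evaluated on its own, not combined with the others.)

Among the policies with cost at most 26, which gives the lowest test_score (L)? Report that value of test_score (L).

523

Policy A (D := -10):
  K = 126
  D = -10
  N = 178 − 5·126 + (-10) = -462
  L = 67 − 126 − 3·(-462) = 1327
Policy B (D := 176):
  K = 126
  D = 176
  N = 178 − 5·126 + 176 = -276
  L = 67 − 126 − 3·(-276) = 769
Policy C (D := 190, N + 68):
  K = 126
  D = 190
  N = 178 − 5·126 + 190 (+68 from intervention) = -194
  L = 67 − 126 − 3·(-194) = 523
Comparing — Policy A: L=1327, Policy B: L=769, Policy C: L=523. Lowest is 523 (Policy C).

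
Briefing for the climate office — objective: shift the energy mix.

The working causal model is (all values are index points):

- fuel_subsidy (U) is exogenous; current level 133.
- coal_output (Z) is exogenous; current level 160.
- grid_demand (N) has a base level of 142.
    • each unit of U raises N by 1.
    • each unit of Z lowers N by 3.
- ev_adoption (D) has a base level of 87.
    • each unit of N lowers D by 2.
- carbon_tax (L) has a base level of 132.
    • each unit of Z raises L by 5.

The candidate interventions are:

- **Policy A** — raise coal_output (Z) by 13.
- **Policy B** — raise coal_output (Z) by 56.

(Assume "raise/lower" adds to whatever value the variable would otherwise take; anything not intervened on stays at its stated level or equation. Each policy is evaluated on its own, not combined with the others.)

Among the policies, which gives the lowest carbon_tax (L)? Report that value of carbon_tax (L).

Policy A (Z + 13):
  Z = 160 + 13 = 173
  L = 132 + 5·173 = 997
Policy B (Z + 56):
  Z = 160 + 56 = 216
  L = 132 + 5·216 = 1212
Comparing — Policy A: L=997, Policy B: L=1212. Lowest is 997 (Policy A).

997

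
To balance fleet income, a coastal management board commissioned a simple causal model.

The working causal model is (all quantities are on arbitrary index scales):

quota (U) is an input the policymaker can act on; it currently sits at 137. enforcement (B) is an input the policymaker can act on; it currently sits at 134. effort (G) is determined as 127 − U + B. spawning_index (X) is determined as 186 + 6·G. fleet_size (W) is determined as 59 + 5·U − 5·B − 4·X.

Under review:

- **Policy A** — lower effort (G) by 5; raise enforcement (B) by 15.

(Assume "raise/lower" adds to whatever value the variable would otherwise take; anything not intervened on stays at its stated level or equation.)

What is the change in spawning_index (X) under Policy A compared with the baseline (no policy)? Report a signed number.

60

Baseline:
  U = 137
  B = 134
  G = 127 − 137 + 134 = 124
  X = 186 + 6·124 = 930
Policy A (G − 5, B + 15):
  U = 137
  B = 134 + 15 = 149
  G = 127 − 137 + 149 (−5 from intervention) = 134
  X = 186 + 6·134 = 990
Change in X: 990 − 930 = 60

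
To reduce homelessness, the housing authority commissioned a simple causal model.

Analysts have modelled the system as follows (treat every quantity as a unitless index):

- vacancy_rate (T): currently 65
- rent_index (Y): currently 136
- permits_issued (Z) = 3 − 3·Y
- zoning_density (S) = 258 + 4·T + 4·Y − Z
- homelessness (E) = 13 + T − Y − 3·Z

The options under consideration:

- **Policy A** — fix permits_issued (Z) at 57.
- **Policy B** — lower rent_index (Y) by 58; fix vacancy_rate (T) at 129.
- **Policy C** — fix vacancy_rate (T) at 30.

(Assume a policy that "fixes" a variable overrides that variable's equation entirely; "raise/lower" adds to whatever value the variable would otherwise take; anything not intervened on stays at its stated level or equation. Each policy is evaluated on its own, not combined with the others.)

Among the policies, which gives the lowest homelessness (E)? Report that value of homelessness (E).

-229

Policy A (Z := 57):
  T = 65
  Y = 136
  Z = 57
  E = 13 + 65 − 136 − 3·57 = -229
Policy B (Y − 58, T := 129):
  T = 129
  Y = 136 − 58 = 78
  Z = 3 − 3·78 = -231
  E = 13 + 129 − 78 − 3·(-231) = 757
Policy C (T := 30):
  T = 30
  Y = 136
  Z = 3 − 3·136 = -405
  E = 13 + 30 − 136 − 3·(-405) = 1122
Comparing — Policy A: E=-229, Policy B: E=757, Policy C: E=1122. Lowest is -229 (Policy A).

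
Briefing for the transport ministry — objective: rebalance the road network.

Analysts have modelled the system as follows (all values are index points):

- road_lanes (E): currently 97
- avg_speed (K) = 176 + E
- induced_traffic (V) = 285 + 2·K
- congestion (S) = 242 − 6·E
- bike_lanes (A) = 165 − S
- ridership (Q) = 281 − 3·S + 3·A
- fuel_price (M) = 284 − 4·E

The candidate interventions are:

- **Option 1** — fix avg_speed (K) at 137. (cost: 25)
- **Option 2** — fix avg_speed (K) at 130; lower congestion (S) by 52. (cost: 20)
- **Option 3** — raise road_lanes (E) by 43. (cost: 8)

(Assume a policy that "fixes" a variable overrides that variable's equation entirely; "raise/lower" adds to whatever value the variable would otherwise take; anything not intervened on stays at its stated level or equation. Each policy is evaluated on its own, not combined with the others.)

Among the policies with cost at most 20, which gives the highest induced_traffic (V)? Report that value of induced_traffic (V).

Option 2 (K := 130, S − 52):
  E = 97
  K = 130
  V = 285 + 2·130 = 545
Option 3 (E + 43):
  E = 97 + 43 = 140
  K = 176 + 140 = 316
  V = 285 + 2·316 = 917
Comparing — Option 2: V=545, Option 3: V=917. Highest is 917 (Option 3).

917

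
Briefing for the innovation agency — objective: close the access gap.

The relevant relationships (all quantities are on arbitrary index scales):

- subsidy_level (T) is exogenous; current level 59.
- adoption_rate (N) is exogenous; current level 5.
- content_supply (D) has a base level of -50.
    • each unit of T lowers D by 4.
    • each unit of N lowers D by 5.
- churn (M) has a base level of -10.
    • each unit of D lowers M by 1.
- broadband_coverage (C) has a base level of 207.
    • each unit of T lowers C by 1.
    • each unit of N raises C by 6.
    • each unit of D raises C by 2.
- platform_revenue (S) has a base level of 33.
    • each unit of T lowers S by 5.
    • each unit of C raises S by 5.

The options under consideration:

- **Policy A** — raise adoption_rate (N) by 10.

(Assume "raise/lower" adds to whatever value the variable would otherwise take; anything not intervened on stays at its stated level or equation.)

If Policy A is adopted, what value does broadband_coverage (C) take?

Policy A (N + 10):
  T = 59
  N = 5 + 10 = 15
  D = -50 − 4·59 − 5·15 = -361
  C = 207 − 59 + 6·15 + 2·(-361) = -484

-484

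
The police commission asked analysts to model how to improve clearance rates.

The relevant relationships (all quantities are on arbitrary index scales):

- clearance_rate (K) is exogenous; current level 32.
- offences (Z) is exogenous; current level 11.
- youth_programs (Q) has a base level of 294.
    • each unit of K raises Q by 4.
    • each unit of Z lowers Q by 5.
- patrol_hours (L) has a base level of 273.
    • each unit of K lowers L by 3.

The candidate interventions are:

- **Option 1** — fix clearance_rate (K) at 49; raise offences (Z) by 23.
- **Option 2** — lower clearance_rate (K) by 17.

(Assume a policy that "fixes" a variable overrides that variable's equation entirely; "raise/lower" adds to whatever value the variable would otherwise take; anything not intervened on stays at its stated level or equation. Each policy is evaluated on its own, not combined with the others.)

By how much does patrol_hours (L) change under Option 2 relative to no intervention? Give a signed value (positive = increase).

51

Baseline:
  K = 32
  L = 273 − 3·32 = 177
Option 2 (K − 17):
  K = 32 − 17 = 15
  L = 273 − 3·15 = 228
Change in L: 228 − 177 = 51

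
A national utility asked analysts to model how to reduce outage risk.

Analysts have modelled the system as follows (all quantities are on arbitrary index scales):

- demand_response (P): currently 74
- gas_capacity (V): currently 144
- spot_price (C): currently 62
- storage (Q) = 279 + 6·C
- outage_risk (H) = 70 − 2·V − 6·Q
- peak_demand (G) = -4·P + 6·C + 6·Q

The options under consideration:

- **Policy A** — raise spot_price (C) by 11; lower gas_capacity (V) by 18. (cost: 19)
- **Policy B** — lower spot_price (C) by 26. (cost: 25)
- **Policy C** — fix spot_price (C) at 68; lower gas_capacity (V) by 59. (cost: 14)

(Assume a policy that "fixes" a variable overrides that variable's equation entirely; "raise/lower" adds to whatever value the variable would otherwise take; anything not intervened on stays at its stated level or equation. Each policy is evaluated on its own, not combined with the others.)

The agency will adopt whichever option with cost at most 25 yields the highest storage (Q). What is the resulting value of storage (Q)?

717

Policy A (C + 11, V − 18):
  C = 62 + 11 = 73
  Q = 279 + 6·73 = 717
Policy B (C − 26):
  C = 62 − 26 = 36
  Q = 279 + 6·36 = 495
Policy C (C := 68, V − 59):
  C = 68
  Q = 279 + 6·68 = 687
Comparing — Policy A: Q=717, Policy B: Q=495, Policy C: Q=687. Highest is 717 (Policy A).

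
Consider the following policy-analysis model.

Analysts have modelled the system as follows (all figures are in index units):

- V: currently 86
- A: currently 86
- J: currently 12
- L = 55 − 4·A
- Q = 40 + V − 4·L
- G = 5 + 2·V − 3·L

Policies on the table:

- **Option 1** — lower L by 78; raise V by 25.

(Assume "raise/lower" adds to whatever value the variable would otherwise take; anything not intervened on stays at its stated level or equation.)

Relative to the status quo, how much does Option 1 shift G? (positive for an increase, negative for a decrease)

284

Baseline:
  V = 86
  A = 86
  L = 55 − 4·86 = -289
  G = 5 + 2·86 − 3·(-289) = 1044
Option 1 (L − 78, V + 25):
  V = 86 + 25 = 111
  A = 86
  L = 55 − 4·86 (−78 from intervention) = -367
  G = 5 + 2·111 − 3·(-367) = 1328
Change in G: 1328 − 1044 = 284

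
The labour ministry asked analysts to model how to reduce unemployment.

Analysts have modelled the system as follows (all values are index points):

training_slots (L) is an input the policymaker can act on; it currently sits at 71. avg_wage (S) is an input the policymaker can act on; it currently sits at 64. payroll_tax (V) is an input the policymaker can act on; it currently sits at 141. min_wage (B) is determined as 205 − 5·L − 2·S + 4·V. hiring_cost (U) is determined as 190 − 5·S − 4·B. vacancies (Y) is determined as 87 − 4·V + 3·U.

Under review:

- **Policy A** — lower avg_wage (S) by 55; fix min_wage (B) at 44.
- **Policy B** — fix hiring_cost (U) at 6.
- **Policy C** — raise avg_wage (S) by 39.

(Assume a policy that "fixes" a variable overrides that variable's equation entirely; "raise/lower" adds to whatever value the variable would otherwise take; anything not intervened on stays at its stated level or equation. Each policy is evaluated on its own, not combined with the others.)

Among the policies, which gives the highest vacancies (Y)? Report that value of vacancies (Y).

Policy A (S − 55, B := 44):
  L = 71
  S = 64 − 55 = 9
  V = 141
  B = 44
  U = 190 − 5·9 − 4·44 = -31
  Y = 87 − 4·141 + 3·(-31) = -570
Policy B (U := 6):
  L = 71
  S = 64
  V = 141
  B = 205 − 5·71 − 2·64 + 4·141 = 286
  U = 6
  Y = 87 − 4·141 + 3·6 = -459
Policy C (S + 39):
  L = 71
  S = 64 + 39 = 103
  V = 141
  B = 205 − 5·71 − 2·103 + 4·141 = 208
  U = 190 − 5·103 − 4·208 = -1157
  Y = 87 − 4·141 + 3·(-1157) = -3948
Comparing — Policy A: Y=-570, Policy B: Y=-459, Policy C: Y=-3948. Highest is -459 (Policy B).

-459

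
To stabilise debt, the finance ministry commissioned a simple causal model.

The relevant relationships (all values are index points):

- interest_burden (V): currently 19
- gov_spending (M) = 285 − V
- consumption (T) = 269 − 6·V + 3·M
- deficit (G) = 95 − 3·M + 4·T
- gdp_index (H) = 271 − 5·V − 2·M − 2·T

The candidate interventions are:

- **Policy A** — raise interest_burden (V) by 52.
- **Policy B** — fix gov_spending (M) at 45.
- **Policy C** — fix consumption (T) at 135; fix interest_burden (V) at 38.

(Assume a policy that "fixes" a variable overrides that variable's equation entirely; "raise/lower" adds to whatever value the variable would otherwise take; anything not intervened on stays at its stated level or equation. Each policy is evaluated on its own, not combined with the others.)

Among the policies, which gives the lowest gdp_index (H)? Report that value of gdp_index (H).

Policy A (V + 52):
  V = 19 + 52 = 71
  M = 285 − 71 = 214
  T = 269 − 6·71 + 3·214 = 485
  H = 271 − 5·71 − 2·214 − 2·485 = -1482
Policy B (M := 45):
  V = 19
  M = 45
  T = 269 − 6·19 + 3·45 = 290
  H = 271 − 5·19 − 2·45 − 2·290 = -494
Policy C (T := 135, V := 38):
  V = 38
  M = 285 − 38 = 247
  T = 135
  H = 271 − 5·38 − 2·247 − 2·135 = -683
Comparing — Policy A: H=-1482, Policy B: H=-494, Policy C: H=-683. Lowest is -1482 (Policy A).

-1482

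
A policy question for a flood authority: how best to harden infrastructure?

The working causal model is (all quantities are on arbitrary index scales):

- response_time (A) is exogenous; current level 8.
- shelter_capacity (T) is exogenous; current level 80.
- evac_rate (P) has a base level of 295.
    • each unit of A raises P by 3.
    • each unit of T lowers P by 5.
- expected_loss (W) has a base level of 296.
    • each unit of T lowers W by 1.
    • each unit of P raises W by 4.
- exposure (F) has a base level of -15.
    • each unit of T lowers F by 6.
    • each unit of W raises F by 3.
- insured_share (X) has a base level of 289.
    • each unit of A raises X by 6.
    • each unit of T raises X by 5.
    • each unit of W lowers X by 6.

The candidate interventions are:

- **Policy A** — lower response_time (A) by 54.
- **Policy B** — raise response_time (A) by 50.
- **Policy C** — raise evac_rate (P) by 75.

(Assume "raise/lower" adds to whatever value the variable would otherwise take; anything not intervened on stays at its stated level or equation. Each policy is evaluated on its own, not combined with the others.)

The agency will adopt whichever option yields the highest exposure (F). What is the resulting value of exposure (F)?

981

Policy A (A − 54):
  A = 8 − 54 = -46
  T = 80
  P = 295 + 3·(-46) − 5·80 = -243
  W = 296 − 80 + 4·(-243) = -756
  F = -15 − 6·80 + 3·(-756) = -2763
Policy B (A + 50):
  A = 8 + 50 = 58
  T = 80
  P = 295 + 3·58 − 5·80 = 69
  W = 296 − 80 + 4·69 = 492
  F = -15 − 6·80 + 3·492 = 981
Policy C (P + 75):
  A = 8
  T = 80
  P = 295 + 3·8 − 5·80 (+75 from intervention) = -6
  W = 296 − 80 + 4·(-6) = 192
  F = -15 − 6·80 + 3·192 = 81
Comparing — Policy A: F=-2763, Policy B: F=981, Policy C: F=81. Highest is 981 (Policy B).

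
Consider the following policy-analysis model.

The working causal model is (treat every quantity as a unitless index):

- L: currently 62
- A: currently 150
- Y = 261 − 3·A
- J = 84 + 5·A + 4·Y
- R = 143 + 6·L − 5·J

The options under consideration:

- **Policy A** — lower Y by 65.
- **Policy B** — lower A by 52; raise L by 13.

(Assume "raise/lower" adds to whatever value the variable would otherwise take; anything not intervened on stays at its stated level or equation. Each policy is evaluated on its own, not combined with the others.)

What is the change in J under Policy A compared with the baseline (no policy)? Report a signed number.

Baseline:
  A = 150
  Y = 261 − 3·150 = -189
  J = 84 + 5·150 + 4·(-189) = 78
Policy A (Y − 65):
  A = 150
  Y = 261 − 3·150 (−65 from intervention) = -254
  J = 84 + 5·150 + 4·(-254) = -182
Change in J: -182 − 78 = -260

-260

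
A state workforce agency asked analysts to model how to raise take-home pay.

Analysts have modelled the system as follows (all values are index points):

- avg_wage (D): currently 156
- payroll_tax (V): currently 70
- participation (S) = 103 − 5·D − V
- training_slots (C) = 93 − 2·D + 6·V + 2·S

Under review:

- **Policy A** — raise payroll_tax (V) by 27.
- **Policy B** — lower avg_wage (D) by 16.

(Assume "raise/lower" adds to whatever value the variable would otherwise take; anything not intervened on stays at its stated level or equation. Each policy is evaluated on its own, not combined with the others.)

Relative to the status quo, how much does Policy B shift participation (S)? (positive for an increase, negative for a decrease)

Baseline:
  D = 156
  V = 70
  S = 103 − 5·156 − 70 = -747
Policy B (D − 16):
  D = 156 − 16 = 140
  V = 70
  S = 103 − 5·140 − 70 = -667
Change in S: -667 − (-747) = 80

80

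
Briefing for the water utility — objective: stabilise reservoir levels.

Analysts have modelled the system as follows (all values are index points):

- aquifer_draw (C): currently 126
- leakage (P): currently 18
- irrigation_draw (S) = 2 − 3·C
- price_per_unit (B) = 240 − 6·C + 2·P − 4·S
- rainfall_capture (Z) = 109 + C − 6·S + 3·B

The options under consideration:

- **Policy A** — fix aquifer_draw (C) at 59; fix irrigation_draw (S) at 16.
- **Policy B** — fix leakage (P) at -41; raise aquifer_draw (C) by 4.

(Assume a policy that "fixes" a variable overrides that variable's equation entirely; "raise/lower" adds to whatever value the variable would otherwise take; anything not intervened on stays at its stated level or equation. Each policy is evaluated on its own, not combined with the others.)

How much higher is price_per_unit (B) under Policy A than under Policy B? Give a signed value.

-1072

Policy A (C := 59, S := 16):
  C = 59
  P = 18
  S = 16
  B = 240 − 6·59 + 2·18 − 4·16 = -142
Policy B (P := -41, C + 4):
  C = 126 + 4 = 130
  P = -41
  S = 2 − 3·130 = -388
  B = 240 − 6·130 + 2·(-41) − 4·(-388) = 930
B: -142 − 930 = -1072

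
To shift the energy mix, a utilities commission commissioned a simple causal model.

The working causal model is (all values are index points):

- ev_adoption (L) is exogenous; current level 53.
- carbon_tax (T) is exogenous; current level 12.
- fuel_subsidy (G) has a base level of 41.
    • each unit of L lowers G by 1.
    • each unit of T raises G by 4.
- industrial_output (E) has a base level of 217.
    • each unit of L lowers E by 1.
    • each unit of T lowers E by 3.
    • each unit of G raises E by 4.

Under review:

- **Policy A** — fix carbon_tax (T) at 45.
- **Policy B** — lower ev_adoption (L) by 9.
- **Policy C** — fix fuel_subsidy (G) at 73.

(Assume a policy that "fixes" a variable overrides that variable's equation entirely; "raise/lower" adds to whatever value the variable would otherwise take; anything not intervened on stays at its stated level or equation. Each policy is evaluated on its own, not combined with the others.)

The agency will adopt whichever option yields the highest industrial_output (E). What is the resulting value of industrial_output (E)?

701

Policy A (T := 45):
  L = 53
  T = 45
  G = 41 − 53 + 4·45 = 168
  E = 217 − 53 − 3·45 + 4·168 = 701
Policy B (L − 9):
  L = 53 − 9 = 44
  T = 12
  G = 41 − 44 + 4·12 = 45
  E = 217 − 44 − 3·12 + 4·45 = 317
Policy C (G := 73):
  L = 53
  T = 12
  G = 73
  E = 217 − 53 − 3·12 + 4·73 = 420
Comparing — Policy A: E=701, Policy B: E=317, Policy C: E=420. Highest is 701 (Policy A).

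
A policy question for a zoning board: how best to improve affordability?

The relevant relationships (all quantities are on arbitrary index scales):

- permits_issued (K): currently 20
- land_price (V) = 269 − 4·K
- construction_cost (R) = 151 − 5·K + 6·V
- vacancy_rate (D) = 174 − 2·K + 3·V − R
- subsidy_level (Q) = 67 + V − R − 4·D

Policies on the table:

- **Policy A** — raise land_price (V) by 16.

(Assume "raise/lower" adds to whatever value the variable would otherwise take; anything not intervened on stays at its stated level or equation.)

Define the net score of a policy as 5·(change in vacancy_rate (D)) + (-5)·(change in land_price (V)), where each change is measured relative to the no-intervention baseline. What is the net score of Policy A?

-320

Baseline:
  K = 20
  V = 269 − 4·20 = 189
  R = 151 − 5·20 + 6·189 = 1185
  D = 174 − 2·20 + 3·189 − 1185 = -484
Policy A (V + 16):
  K = 20
  V = 269 − 4·20 (+16 from intervention) = 205
  R = 151 − 5·20 + 6·205 = 1281
  D = 174 − 2·20 + 3·205 − 1281 = -532
ΔD = -532 − (-484) = -48; ΔV = 205 − 189 = 16
Score = 5·(-48) + (-5)·16 = -320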